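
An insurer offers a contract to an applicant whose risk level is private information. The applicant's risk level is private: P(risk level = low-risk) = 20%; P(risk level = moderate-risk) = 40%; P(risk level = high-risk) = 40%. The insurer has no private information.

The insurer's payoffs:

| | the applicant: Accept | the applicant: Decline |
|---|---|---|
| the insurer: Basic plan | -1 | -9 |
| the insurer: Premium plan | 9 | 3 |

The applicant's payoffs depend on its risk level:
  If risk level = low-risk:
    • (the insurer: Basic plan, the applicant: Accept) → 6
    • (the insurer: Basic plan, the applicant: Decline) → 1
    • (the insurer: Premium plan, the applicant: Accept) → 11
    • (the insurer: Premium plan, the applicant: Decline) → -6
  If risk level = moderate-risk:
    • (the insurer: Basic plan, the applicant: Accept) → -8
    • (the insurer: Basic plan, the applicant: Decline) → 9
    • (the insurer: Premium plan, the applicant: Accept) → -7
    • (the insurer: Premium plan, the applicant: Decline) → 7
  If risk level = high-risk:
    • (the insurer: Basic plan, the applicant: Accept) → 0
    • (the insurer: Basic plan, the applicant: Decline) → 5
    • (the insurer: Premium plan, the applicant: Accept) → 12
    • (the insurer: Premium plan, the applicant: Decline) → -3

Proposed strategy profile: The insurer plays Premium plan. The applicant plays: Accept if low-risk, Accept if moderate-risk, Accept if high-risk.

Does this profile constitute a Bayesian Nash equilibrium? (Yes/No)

A profile is a BNE iff every type of every player is best-responding given beliefs about the other side.
The insurer plays Premium plan: E[Premium plan] = 0.2·(9) + 0.4·(9) + 0.4·(9) = 9; E[Basic plan] = -1. Best-responding. ✓
The applicant (risk level low-risk), facing Premium plan: Accept gives 11, Decline gives -6. Proposed Accept is best. ✓
The applicant (risk level moderate-risk), facing Premium plan: Accept gives -7, Decline gives 7. Proposed Accept is not best — profitable deviation exists. ✗
The applicant (risk level high-risk), facing Premium plan: Accept gives 12, Decline gives -3. Proposed Accept is best. ✓

No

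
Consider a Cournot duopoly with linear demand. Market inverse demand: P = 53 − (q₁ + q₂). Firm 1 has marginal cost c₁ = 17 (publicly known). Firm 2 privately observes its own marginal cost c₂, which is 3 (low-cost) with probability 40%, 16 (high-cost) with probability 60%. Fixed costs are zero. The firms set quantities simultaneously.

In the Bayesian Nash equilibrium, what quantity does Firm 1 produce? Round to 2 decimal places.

Firm 2 with cost c maximizes (53 − (q₁+q₂) − c)·q₂, giving q₂(c) = (53 − c − q₁)/2.
E[c₂] = 0.4·3 + 0.6·16 = 10.8
Firm 1's FOC against E[q₂] yields q₁ = (53 − 2·17 + E[c₂])/3 = (53 − 34 + 10.8)/3 = 9.93333.

9.93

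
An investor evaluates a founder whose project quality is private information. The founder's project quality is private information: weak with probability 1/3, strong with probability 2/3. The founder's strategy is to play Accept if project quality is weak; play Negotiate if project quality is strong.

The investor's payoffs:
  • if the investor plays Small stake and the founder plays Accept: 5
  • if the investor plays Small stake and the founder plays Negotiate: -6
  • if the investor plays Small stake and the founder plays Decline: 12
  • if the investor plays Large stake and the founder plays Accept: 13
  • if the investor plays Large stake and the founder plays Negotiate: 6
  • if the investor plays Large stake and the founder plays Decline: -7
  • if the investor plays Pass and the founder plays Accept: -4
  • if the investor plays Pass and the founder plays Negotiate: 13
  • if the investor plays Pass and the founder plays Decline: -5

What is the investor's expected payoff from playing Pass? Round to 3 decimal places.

Take the expectation over the founder's project quality, weighting each type's action by its prior probability.
E[Pass] = 1/3·(-4) + 2/3·13 = (-4/3) + 26/3 = 22/3

7.333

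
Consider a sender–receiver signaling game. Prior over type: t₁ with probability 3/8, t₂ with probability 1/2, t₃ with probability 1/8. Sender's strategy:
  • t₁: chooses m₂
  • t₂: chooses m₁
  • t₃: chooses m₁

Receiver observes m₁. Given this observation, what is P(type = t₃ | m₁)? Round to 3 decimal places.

P(m₁) = (3/8)·0 + (1/2)·1 + (1/8)·1 = 5/8
P(t₃ | m₁) = ((1/8)·1) / (5/8) = (1/8) / (5/8) = 1/5

0.200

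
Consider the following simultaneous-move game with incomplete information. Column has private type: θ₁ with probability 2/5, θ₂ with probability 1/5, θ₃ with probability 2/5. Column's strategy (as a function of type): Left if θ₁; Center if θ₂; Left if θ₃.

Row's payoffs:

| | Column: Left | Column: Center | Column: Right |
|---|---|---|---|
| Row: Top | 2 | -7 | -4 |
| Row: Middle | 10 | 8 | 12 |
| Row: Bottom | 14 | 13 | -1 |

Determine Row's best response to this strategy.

Bottom

Compute Row's expected payoff for each action, taking the expectation over Column's type.
E[Top] = 2/5·(2) + 1/5·(-7) + 2/5·(2) = 1/5
E[Middle] = 2/5·(10) + 1/5·(8) + 2/5·(10) = 48/5
E[Bottom] = 2/5·(14) + 1/5·(13) + 2/5·(14) = 69/5
Best response: Bottom (69/5 is the largest).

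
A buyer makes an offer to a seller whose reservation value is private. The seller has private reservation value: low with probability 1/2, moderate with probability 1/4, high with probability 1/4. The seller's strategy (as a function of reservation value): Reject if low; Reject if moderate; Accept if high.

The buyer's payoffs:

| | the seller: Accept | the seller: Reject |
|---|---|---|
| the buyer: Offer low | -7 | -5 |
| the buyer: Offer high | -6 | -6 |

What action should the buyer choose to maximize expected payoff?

Offer low

Compute the buyer's expected payoff for each action, taking the expectation over the seller's type.
E[Offer low] = 1/2·(-5) + 1/4·(-5) + 1/4·(-7) = -11/2
E[Offer high] = 1/2·(-6) + 1/4·(-6) + 1/4·(-6) = -6
Best response: Offer low (-11/2 is the largest).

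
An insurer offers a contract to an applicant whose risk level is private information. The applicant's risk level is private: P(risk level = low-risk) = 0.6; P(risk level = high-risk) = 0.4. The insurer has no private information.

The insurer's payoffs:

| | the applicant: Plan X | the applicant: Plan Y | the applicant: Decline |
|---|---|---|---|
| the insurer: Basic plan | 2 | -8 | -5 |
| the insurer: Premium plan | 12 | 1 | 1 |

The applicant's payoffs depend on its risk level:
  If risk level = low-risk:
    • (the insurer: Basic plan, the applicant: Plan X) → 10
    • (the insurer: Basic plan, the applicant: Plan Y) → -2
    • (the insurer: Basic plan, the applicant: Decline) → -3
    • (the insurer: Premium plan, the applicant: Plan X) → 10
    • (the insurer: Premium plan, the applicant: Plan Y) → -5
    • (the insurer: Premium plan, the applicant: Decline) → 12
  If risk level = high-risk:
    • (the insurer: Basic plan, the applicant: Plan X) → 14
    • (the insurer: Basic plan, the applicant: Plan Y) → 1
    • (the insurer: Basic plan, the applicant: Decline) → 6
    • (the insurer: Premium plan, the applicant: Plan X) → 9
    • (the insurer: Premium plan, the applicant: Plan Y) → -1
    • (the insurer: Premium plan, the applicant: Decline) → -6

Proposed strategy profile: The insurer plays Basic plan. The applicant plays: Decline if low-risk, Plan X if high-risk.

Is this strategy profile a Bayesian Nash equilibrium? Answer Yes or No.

No

A profile is a BNE iff every type of every player is best-responding given beliefs about the other side.
The insurer plays Basic plan: E[Basic plan] = 0.6·(-5) + 0.4·(2) = -2.2; E[Premium plan] = 5.4. Not best-responding. ✗
The applicant (risk level low-risk), facing Basic plan: Plan X gives 10, Plan Y gives -2, Decline gives -3. Proposed Decline is not best — profitable deviation exists. ✗
The applicant (risk level high-risk), facing Basic plan: Plan X gives 14, Plan Y gives 1, Decline gives 6. Proposed Plan X is best. ✓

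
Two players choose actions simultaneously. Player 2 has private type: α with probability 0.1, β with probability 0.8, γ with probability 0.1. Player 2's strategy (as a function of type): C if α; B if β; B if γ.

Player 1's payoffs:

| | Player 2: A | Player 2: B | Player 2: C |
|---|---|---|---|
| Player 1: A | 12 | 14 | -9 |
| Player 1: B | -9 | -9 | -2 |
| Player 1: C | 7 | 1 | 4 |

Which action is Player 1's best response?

A

E[A] = 0.1·(-9) + 0.8·(14) + 0.1·(14) = 11.7
E[B] = 0.1·(-2) + 0.8·(-9) + 0.1·(-9) = -8.3
E[C] = 0.1·(4) + 0.8·(1) + 0.1·(1) = 1.3
Best response: A (11.7 is the largest).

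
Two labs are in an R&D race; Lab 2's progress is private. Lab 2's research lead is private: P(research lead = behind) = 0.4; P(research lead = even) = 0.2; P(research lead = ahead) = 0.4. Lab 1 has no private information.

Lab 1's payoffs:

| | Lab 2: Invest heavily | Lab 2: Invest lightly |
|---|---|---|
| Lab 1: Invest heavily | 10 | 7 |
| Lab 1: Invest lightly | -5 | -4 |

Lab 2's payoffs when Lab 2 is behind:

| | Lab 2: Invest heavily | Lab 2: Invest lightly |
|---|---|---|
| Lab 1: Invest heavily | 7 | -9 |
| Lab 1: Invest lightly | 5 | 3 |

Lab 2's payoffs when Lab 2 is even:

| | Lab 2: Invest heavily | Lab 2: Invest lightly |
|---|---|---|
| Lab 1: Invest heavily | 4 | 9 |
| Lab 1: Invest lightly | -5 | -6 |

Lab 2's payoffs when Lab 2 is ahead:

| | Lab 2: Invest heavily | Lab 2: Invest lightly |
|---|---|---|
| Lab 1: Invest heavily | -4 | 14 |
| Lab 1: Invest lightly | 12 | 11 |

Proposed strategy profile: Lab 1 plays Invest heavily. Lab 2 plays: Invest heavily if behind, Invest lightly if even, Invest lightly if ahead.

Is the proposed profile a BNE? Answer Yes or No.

Lab 1 plays Invest heavily: E[Invest heavily] = 0.4·(10) + 0.2·(7) + 0.4·(7) = 8.2; E[Invest lightly] = -4.4. Best-responding. ✓
Lab 2 (research lead behind), facing Invest heavily: Invest heavily gives 7, Invest lightly gives -9. Proposed Invest heavily is best. ✓
Lab 2 (research lead even), facing Invest heavily: Invest heavily gives 4, Invest lightly gives 9. Proposed Invest lightly is best. ✓
Lab 2 (research lead ahead), facing Invest heavily: Invest heavily gives -4, Invest lightly gives 14. Proposed Invest lightly is best. ✓

Yes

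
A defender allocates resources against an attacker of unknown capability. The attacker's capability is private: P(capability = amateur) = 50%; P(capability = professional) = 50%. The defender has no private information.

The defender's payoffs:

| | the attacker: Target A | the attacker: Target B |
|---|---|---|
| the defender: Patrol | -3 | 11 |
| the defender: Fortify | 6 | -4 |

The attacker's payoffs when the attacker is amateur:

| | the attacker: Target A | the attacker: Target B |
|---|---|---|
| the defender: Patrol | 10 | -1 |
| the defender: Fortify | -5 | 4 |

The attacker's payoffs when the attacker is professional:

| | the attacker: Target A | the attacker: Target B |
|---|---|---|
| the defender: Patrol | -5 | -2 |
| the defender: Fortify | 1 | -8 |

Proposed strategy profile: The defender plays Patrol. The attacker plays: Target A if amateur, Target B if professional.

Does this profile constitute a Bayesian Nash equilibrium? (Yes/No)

Yes

A profile is a BNE iff every type of every player is best-responding given beliefs about the other side.
The defender plays Patrol: E[Patrol] = 0.5·(-3) + 0.5·(11) = 4; E[Fortify] = 1. Best-responding. ✓
The attacker (capability amateur), facing Patrol: Target A gives 10, Target B gives -1. Proposed Target A is best. ✓
The attacker (capability professional), facing Patrol: Target A gives -5, Target B gives -2. Proposed Target B is best. ✓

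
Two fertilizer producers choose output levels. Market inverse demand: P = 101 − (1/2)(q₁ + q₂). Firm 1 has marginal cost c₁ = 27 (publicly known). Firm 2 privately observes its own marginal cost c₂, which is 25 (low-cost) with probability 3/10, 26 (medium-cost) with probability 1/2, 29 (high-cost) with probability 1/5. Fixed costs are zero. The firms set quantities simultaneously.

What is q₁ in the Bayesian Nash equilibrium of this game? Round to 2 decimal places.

48.87

Type-c best response for Firm 2: q₂(c) = (101 − c) − q₁/2.
Firm 1 maximizes expected profit; its first-order condition is 101 − q₁ − (1/2)E[q₂] − 27 = 0.
Substituting E[q₂] and solving: E[c₂] = 26.3, so q₁ = (101 − 2·27 + 26.3)/(3/2) = 48.8667.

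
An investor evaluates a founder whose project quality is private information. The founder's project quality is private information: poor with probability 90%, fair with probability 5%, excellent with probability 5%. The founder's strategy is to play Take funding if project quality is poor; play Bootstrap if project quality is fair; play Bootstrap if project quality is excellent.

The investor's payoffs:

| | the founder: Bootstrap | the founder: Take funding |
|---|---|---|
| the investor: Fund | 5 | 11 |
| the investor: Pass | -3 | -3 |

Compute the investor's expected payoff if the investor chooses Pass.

E[Pass] = 0.9·(-3) + 0.05·(-3) + 0.05·(-3) = (-2.7) + (-0.15) + (-0.15) = -3

-3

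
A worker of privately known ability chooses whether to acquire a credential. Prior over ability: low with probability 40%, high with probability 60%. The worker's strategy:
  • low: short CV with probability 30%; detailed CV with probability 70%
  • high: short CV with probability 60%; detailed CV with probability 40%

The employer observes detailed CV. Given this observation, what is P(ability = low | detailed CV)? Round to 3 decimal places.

0.538

Apply Bayes' rule using the sender's strategy as the likelihood.
P(detailed CV) = 0.4·0.7 + 0.6·0.4 = 0.52
P(low | detailed CV) = (0.4·0.7) / 0.52 = 0.28 / 0.52 = 0.538462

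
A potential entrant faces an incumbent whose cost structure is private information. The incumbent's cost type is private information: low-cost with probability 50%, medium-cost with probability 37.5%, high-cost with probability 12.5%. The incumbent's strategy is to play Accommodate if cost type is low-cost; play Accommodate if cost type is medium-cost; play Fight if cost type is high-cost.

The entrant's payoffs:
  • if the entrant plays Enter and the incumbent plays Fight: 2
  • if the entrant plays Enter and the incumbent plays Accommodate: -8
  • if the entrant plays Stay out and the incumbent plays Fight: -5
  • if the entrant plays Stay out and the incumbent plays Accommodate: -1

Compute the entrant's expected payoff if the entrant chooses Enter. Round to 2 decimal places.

Take the expectation over the incumbent's cost type, weighting each type's action by its prior probability.
E[Enter] = 0.5·(-8) + 0.375·(-8) + 0.125·2 = (-4) + (-3) + 0.25 = -6.75

-6.75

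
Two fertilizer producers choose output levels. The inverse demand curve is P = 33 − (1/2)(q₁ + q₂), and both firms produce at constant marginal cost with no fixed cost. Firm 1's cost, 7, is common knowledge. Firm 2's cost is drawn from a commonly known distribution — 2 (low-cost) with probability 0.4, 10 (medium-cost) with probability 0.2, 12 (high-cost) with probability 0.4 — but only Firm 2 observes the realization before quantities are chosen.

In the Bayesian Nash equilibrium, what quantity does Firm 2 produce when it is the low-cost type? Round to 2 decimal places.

Firm 2 with cost c maximizes (33 − (1/2)(q₁+q₂) − c)·q₂, giving q₂(c) = (33 − c − (1/2)q₁).
E[c₂] = 0.4·2 + 0.2·10 + 0.4·12 = 7.6
Firm 1's FOC against E[q₂] yields q₁ = (33 − 2·7 + E[c₂])/(3/2) = (33 − 14 + 7.6)/(3/2) = 17.7333.
q₂(low-cost) = (33 − 2 − (1/2)·17.7333) = 22.1333.

22.13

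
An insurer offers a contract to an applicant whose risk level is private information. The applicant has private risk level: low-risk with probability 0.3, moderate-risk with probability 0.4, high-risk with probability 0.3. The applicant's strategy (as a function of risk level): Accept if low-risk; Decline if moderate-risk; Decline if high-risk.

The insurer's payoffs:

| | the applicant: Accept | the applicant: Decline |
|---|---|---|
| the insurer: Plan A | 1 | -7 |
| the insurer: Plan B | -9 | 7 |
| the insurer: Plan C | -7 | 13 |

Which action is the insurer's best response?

Plan C

Compute the insurer's expected payoff for each action, taking the expectation over the applicant's type.
E[Plan A] = 0.3·(1) + 0.4·(-7) + 0.3·(-7) = -4.6
E[Plan B] = 0.3·(-9) + 0.4·(7) + 0.3·(7) = 2.2
E[Plan C] = 0.3·(-7) + 0.4·(13) + 0.3·(13) = 7
Best response: Plan C (7 is the largest).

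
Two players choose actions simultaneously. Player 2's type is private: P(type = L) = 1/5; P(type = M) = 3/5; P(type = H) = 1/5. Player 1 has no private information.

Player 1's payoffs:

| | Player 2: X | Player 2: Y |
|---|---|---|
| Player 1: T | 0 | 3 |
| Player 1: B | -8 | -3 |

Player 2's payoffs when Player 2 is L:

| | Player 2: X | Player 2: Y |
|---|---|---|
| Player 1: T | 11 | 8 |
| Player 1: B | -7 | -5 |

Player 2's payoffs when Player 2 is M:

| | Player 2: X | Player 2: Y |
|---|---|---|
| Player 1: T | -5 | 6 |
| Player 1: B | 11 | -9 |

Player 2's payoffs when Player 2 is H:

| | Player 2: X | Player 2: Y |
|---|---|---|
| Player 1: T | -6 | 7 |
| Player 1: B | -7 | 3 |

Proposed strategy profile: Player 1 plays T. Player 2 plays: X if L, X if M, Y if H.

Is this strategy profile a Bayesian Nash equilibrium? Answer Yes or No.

Player 1 plays T: E[T] = 1/5·(0) + 3/5·(0) + 1/5·(3) = 3/5; E[B] = -7. Best-responding. ✓
Player 2 (type L), facing T: X gives 11, Y gives 8. Proposed X is best. ✓
Player 2 (type M), facing T: X gives -5, Y gives 6. Proposed X is not best — profitable deviation exists. ✗
Player 2 (type H), facing T: X gives -6, Y gives 7. Proposed Y is best. ✓

No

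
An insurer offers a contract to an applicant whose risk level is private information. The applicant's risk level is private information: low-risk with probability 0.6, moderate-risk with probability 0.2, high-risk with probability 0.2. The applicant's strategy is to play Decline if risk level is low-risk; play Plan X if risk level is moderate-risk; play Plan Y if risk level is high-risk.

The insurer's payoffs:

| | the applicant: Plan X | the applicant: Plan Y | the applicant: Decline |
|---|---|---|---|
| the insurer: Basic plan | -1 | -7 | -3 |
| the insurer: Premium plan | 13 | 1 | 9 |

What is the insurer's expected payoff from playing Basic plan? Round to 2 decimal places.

-3.40

E[Basic plan] = 0.6·(-3) + 0.2·(-1) + 0.2·(-7) = (-1.8) + (-0.2) + (-1.4) = -3.4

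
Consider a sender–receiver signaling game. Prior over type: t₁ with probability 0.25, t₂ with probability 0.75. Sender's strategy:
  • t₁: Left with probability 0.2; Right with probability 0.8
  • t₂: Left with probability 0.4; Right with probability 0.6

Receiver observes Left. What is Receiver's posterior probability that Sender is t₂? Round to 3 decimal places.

0.857

Apply Bayes' rule using the sender's strategy as the likelihood.
P(Left) = 0.25·0.2 + 0.75·0.4 = 0.35
P(t₂ | Left) = (0.75·0.4) / 0.35 = 0.3 / 0.35 = 0.857143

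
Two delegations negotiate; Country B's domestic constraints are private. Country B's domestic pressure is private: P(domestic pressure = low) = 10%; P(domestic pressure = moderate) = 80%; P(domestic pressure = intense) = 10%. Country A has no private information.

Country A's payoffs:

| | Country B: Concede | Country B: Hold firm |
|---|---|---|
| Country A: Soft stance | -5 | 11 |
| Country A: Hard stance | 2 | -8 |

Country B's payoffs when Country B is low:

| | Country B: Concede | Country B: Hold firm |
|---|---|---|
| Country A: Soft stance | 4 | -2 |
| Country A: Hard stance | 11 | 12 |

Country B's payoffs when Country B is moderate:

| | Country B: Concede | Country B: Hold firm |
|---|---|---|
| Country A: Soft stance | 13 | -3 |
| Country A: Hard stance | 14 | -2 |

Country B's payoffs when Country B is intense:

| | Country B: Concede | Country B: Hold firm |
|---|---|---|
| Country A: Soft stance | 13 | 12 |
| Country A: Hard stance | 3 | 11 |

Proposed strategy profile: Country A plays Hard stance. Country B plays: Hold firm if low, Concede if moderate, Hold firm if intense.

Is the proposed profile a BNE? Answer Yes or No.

Country A plays Hard stance: E[Hard stance] = 0.1·(-8) + 0.8·(2) + 0.1·(-8) = 0; E[Soft stance] = -1.8. Best-responding. ✓
Country B (domestic pressure low), facing Hard stance: Concede gives 11, Hold firm gives 12. Proposed Hold firm is best. ✓
Country B (domestic pressure moderate), facing Hard stance: Concede gives 14, Hold firm gives -2. Proposed Concede is best. ✓
Country B (domestic pressure intense), facing Hard stance: Concede gives 3, Hold firm gives 11. Proposed Hold firm is best. ✓

Yes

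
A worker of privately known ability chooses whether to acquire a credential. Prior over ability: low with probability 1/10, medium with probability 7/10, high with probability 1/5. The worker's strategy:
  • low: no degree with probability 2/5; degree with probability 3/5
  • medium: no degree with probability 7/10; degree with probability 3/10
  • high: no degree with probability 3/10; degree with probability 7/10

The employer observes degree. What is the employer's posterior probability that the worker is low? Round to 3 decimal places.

0.146

Apply Bayes' rule using the sender's strategy as the likelihood.
P(degree) = (1/10)·(3/5) + (7/10)·(3/10) + (1/5)·(7/10) = 41/100
P(low | degree) = ((1/10)·(3/5)) / (41/100) = (3/50) / (41/100) = 6/41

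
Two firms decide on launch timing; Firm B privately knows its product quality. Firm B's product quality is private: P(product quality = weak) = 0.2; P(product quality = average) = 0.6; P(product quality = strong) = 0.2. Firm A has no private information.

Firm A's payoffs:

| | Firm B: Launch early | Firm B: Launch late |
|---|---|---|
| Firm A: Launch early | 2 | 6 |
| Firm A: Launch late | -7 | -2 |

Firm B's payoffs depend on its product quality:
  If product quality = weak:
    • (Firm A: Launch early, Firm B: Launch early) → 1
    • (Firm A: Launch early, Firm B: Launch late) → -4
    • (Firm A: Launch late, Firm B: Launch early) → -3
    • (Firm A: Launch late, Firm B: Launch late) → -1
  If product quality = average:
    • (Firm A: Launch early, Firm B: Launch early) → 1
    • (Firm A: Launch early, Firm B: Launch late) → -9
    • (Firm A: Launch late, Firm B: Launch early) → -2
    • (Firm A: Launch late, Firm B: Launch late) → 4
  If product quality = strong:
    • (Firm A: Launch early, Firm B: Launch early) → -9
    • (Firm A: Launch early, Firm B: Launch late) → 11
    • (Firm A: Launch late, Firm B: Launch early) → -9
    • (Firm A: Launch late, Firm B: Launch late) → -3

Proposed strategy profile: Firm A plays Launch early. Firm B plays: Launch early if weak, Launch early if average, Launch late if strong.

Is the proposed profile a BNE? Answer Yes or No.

A profile is a BNE iff every type of every player is best-responding given beliefs about the other side.
Firm A plays Launch early: E[Launch early] = 0.2·(2) + 0.6·(2) + 0.2·(6) = 2.8; E[Launch late] = -6. Best-responding. ✓
Firm B (product quality weak), facing Launch early: Launch early gives 1, Launch late gives -4. Proposed Launch early is best. ✓
Firm B (product quality average), facing Launch early: Launch early gives 1, Launch late gives -9. Proposed Launch early is best. ✓
Firm B (product quality strong), facing Launch early: Launch early gives -9, Launch late gives 11. Proposed Launch late is best. ✓

Yes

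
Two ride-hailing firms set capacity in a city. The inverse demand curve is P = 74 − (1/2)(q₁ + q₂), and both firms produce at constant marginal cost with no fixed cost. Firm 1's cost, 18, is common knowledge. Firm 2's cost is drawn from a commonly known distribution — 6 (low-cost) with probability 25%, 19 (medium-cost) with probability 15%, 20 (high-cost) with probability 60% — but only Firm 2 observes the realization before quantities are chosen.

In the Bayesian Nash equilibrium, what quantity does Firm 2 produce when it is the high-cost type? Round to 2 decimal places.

35.88

Type-c best response for Firm 2: q₂(c) = (74 − c) − q₁/2.
Firm 1 maximizes expected profit; its first-order condition is 74 − q₁ − (1/2)E[q₂] − 18 = 0.
Substituting E[q₂] and solving: E[c₂] = 16.35, so q₁ = (74 − 2·18 + 16.35)/(3/2) = 36.2333.
q₂(high-cost) = (74 − 20 − (1/2)·36.2333) = 35.8833.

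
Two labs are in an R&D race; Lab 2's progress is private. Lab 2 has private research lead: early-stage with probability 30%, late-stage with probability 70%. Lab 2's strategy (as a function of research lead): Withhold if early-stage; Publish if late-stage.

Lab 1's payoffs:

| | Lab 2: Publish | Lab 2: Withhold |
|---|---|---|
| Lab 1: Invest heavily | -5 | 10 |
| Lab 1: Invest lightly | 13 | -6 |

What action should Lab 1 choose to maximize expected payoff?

Invest lightly

Compute Lab 1's expected payoff for each action, taking the expectation over Lab 2's type.
E[Invest heavily] = 0.3·(10) + 0.7·(-5) = -0.5
E[Invest lightly] = 0.3·(-6) + 0.7·(13) = 7.3
Best response: Invest lightly (7.3 is the largest).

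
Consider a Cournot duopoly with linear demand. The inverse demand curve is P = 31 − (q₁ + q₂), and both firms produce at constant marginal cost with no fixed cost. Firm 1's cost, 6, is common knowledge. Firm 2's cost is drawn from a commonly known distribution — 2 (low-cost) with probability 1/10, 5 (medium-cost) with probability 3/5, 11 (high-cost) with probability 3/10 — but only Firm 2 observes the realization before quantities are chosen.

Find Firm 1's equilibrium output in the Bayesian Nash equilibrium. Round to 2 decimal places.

Each type of Firm 2 best-responds to q₁; Firm 1 best-responds to the expected q₂ over Firm 2's types.
Firm 2 with cost c maximizes (31 − (q₁+q₂) − c)·q₂, giving q₂(c) = (31 − c − q₁)/2.
E[c₂] = 1/10·2 + 3/5·5 + 3/10·11 = 6.5
Firm 1's FOC against E[q₂] yields q₁ = (31 − 2·6 + E[c₂])/3 = (31 − 12 + 6.5)/3 = 8.5.

8.50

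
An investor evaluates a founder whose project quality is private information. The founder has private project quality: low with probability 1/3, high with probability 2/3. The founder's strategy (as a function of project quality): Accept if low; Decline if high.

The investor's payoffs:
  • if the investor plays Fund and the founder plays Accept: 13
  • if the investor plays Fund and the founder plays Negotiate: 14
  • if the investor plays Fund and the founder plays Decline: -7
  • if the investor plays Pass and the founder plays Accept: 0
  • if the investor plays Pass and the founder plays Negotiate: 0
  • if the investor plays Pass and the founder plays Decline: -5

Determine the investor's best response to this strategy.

E[Fund] = 1/3·(13) + 2/3·(-7) = -1/3
E[Pass] = 1/3·(0) + 2/3·(-5) = -10/3
Best response: Fund (-1/3 is the largest).

Fund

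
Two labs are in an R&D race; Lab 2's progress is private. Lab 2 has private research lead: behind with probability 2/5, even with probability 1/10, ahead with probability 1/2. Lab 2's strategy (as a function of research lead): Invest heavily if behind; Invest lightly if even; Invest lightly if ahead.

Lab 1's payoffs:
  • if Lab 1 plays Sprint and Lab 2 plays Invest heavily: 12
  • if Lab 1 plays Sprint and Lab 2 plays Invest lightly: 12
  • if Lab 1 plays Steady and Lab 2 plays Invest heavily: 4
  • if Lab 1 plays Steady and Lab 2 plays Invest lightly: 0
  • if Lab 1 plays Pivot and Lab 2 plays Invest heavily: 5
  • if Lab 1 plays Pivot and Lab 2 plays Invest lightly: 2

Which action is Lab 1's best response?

Sprint

E[Sprint] = 2/5·(12) + 1/10·(12) + 1/2·(12) = 12
E[Steady] = 2/5·(4) + 1/10·(0) + 1/2·(0) = 8/5
E[Pivot] = 2/5·(5) + 1/10·(2) + 1/2·(2) = 16/5
Best response: Sprint (12 is the largest).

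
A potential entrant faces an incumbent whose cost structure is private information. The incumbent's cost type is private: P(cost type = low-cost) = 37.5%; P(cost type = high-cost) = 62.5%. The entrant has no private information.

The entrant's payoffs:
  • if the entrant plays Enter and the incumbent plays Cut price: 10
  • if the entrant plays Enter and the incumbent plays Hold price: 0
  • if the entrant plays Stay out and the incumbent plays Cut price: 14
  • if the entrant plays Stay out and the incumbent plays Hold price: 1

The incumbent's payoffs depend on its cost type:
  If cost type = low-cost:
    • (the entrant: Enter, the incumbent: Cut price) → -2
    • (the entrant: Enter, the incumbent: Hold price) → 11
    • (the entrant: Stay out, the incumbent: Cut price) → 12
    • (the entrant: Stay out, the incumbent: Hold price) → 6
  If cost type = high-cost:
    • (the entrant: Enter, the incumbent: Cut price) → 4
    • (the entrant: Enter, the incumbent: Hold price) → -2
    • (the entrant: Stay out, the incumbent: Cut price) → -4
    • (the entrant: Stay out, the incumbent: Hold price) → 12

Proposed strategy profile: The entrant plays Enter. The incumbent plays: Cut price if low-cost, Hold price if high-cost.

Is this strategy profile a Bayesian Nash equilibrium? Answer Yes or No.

The entrant plays Enter: E[Enter] = 0.375·(10) + 0.625·(0) = 3.75; E[Stay out] = 5.875. Not best-responding. ✗
The incumbent (cost type low-cost), facing Enter: Cut price gives -2, Hold price gives 11. Proposed Cut price is not best — profitable deviation exists. ✗
The incumbent (cost type high-cost), facing Enter: Cut price gives 4, Hold price gives -2. Proposed Hold price is not best — profitable deviation exists. ✗

No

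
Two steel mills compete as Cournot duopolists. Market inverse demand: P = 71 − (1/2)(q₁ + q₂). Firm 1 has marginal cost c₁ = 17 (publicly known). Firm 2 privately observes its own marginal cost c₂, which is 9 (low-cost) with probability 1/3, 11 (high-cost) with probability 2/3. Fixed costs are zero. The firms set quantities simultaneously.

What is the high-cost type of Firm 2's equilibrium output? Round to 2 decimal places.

Firm 2 with cost c maximizes (71 − (1/2)(q₁+q₂) − c)·q₂, giving q₂(c) = (71 − c − (1/2)q₁).
E[c₂] = 1/3·9 + 2/3·11 = 10.3333
Firm 1's FOC against E[q₂] yields q₁ = (71 − 2·17 + E[c₂])/(3/2) = (71 − 34 + 10.3333)/(3/2) = 31.5556.
q₂(high-cost) = (71 − 11 − (1/2)·31.5556) = 44.2222.

44.22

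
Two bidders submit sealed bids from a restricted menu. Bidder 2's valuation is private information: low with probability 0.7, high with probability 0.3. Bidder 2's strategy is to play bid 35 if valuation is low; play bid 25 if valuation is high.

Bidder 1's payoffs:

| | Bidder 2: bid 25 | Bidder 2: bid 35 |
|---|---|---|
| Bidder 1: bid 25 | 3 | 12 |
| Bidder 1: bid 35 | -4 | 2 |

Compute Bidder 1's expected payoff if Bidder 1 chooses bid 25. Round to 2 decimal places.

E[bid 25] = 0.7·12 + 0.3·3 = 8.4 + 0.9 = 9.3

9.30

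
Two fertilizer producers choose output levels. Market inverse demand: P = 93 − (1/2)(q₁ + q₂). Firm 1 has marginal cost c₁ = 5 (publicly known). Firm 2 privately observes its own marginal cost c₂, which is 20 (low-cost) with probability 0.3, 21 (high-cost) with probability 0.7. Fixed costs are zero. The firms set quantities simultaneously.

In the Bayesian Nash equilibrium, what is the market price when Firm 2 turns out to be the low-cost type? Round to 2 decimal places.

Type-c best response for Firm 2: q₂(c) = (93 − c) − q₁/2.
Firm 1 maximizes expected profit; its first-order condition is 93 − q₁ − (1/2)E[q₂] − 5 = 0.
Substituting E[q₂] and solving: E[c₂] = 20.7, so q₁ = (93 − 2·5 + 20.7)/(3/2) = 69.1333.
q₂(low-cost) = 38.4333, so P = 93 − (1/2)·(69.1333 + 38.4333) = 39.2167.

39.22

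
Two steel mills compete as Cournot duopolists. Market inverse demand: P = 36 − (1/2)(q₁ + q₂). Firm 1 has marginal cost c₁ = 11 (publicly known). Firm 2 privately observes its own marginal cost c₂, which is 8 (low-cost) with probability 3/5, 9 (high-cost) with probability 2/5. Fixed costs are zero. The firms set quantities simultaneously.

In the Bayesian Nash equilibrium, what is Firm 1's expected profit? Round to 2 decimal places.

Type-c best response for Firm 2: q₂(c) = (36 − c) − q₁/2.
Firm 1 maximizes expected profit; its first-order condition is 36 − q₁ − (1/2)E[q₂] − 11 = 0.
Substituting E[q₂] and solving: E[c₂] = 8.4, so q₁ = (36 − 2·11 + 8.4)/(3/2) = 14.9333.
E[P] = 36 − (1/2)·(q₁ + E[q₂]) = 18.4667; Firm 1's expected profit = (E[P] − 11)·q₁ = (18.4667 − 11)·14.9333 = 111.502.

111.50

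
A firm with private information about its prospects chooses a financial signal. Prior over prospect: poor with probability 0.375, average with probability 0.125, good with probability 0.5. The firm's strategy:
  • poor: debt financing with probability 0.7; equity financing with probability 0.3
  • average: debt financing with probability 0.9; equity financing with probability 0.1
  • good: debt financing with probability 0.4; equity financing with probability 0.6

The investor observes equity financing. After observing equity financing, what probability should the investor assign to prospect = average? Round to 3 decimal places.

P(equity financing) = 0.375·0.3 + 0.125·0.1 + 0.5·0.6 = 0.425
P(average | equity financing) = (0.125·0.1) / 0.425 = 0.0125 / 0.425 = 0.0294118

0.029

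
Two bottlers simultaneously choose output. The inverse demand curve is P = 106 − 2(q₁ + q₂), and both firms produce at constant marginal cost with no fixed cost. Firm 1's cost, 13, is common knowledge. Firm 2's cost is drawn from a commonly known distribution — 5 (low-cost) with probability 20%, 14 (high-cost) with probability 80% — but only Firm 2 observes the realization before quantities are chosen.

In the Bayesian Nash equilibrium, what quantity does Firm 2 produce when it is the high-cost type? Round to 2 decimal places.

Firm 2 with cost c maximizes (106 − 2(q₁+q₂) − c)·q₂, giving q₂(c) = (106 − c − 2q₁)/4.
E[c₂] = 0.2·5 + 0.8·14 = 12.2
Firm 1's FOC against E[q₂] yields q₁ = (106 − 2·13 + E[c₂])/6 = (106 − 26 + 12.2)/6 = 15.3667.
q₂(high-cost) = (106 − 14 − 2·15.3667)/4 = 15.3167.

15.32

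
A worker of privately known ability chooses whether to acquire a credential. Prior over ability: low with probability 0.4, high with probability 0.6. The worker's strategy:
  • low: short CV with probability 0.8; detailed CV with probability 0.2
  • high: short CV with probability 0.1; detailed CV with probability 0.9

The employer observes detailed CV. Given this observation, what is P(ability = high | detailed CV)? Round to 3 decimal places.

P(detailed CV) = 0.4·0.2 + 0.6·0.9 = 0.62
P(high | detailed CV) = (0.6·0.9) / 0.62 = 0.54 / 0.62 = 0.870968

0.871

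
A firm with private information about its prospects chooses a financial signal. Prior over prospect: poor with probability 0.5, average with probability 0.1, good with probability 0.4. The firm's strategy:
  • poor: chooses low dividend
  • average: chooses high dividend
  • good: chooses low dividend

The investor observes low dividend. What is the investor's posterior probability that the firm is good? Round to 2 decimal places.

0.44

P(low dividend) = 0.5·1 + 0.1·0 + 0.4·1 = 0.9
P(good | low dividend) = (0.4·1) / 0.9 = 0.4 / 0.9 = 0.444444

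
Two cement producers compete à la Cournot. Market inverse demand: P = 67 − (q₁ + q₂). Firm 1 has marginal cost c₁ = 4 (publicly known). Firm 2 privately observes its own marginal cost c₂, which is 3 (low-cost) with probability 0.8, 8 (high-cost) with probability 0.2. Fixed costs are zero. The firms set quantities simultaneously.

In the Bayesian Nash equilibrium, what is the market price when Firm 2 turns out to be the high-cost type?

27

Type-c best response for Firm 2: q₂(c) = (67 − c)/2 − q₁/2.
Firm 1 maximizes expected profit; its first-order condition is 67 − 2q₁ − E[q₂] − 4 = 0.
Substituting E[q₂] and solving: E[c₂] = 4, so q₁ = (67 − 2·4 + 4)/3 = 21.
q₂(high-cost) = 19, so P = 67 − (21 + 19) = 27.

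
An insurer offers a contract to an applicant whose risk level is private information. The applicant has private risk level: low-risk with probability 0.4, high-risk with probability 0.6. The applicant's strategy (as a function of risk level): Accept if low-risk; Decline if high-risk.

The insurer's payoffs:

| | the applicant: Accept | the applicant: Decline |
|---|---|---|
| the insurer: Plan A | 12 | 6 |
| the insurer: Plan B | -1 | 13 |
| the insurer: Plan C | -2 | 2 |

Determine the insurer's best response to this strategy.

Plan A

Compute the insurer's expected payoff for each action, taking the expectation over the applicant's type.
E[Plan A] = 0.4·(12) + 0.6·(6) = 8.4
E[Plan B] = 0.4·(-1) + 0.6·(13) = 7.4
E[Plan C] = 0.4·(-2) + 0.6·(2) = 0.4
Best response: Plan A (8.4 is the largest).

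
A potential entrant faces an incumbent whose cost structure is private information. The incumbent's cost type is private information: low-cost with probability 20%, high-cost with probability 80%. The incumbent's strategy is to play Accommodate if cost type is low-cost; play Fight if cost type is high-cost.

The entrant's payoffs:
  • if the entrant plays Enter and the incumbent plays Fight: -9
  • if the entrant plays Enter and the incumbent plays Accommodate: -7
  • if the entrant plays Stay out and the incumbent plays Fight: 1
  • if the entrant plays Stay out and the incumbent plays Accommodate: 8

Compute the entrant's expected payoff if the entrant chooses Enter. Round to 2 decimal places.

E[Enter] = 0.2·(-7) + 0.8·(-9) = (-1.4) + (-7.2) = -8.6

-8.60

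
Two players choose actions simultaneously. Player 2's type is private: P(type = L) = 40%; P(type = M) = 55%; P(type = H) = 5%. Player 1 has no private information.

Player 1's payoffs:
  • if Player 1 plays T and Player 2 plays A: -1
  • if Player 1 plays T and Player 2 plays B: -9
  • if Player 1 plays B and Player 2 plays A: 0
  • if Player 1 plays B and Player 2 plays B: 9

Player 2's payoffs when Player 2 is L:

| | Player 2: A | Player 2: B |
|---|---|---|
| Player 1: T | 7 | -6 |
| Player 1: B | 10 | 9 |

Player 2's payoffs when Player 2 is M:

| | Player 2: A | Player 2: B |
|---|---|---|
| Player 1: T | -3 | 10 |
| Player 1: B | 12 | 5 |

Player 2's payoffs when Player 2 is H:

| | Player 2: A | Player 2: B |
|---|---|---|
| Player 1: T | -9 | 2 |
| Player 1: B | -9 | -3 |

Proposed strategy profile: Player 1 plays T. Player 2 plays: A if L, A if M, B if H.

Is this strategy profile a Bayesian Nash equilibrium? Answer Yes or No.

No

Player 1 plays T: E[T] = 0.4·(-1) + 0.55·(-1) + 0.05·(-9) = -1.4; E[B] = 0.45. Not best-responding. ✗
Player 2 (type L), facing T: A gives 7, B gives -6. Proposed A is best. ✓
Player 2 (type M), facing T: A gives -3, B gives 10. Proposed A is not best — profitable deviation exists. ✗
Player 2 (type H), facing T: A gives -9, B gives 2. Proposed B is best. ✓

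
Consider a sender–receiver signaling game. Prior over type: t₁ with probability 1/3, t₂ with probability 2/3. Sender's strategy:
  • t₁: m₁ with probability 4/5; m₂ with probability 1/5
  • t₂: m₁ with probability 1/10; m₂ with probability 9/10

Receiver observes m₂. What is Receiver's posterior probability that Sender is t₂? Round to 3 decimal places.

0.900

P(m₂) = (1/3)·(1/5) + (2/3)·(9/10) = 2/3
P(t₂ | m₂) = ((2/3)·(9/10)) / (2/3) = (3/5) / (2/3) = 9/10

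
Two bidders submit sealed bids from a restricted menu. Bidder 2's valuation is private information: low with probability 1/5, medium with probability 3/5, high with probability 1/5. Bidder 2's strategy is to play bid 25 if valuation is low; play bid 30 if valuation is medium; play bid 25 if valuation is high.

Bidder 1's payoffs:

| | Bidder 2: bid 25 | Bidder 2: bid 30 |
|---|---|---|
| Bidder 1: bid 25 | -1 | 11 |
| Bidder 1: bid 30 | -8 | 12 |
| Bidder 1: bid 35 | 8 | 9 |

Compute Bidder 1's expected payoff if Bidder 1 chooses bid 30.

4

E[bid 30] = 1/5·(-8) + 3/5·12 + 1/5·(-8) = (-8/5) + 36/5 + (-8/5) = 4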